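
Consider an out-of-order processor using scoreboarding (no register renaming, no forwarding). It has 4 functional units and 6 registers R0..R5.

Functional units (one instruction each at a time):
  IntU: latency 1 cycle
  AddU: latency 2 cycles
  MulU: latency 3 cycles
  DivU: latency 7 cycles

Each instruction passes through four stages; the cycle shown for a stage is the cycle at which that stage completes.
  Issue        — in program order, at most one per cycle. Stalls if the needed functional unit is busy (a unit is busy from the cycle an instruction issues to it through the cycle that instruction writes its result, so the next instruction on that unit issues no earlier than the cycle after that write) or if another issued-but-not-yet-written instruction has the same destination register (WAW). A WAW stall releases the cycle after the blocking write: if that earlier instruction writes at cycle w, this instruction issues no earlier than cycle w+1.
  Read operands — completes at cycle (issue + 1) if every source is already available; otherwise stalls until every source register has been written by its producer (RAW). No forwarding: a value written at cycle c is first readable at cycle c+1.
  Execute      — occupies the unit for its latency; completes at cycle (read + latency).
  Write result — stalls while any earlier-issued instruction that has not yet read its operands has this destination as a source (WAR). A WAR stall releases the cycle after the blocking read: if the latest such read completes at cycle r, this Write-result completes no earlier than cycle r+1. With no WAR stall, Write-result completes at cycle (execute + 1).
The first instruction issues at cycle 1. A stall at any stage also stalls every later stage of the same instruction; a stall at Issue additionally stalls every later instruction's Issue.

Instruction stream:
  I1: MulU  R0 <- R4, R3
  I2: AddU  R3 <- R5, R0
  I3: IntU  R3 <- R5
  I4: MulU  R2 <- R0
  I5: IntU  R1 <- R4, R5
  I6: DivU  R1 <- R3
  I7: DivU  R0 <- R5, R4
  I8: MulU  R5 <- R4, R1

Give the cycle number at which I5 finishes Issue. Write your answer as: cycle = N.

cycle = 15

  I1 | 1 | 2 | 5 | 6
  I2 | 2 | 7 | 9 | 10   RAW R0: wait I1 write@6
  I3 | 11 | 12 | 13 | 14   WAW R3: wait I2 write@10
  I4 | 12 | 13 | 16 | 17
  I5 | 15 | 16 | 17 | 18   struct: IntU busy until I3 writes@14
  I6 | 19 | 20 | 27 | 28   WAW R1: wait I5 write@18
  I7 | 29 | 30 | 37 | 38   struct: DivU busy until I6 writes@28
  I8 | 30 | 31 | 34 | 35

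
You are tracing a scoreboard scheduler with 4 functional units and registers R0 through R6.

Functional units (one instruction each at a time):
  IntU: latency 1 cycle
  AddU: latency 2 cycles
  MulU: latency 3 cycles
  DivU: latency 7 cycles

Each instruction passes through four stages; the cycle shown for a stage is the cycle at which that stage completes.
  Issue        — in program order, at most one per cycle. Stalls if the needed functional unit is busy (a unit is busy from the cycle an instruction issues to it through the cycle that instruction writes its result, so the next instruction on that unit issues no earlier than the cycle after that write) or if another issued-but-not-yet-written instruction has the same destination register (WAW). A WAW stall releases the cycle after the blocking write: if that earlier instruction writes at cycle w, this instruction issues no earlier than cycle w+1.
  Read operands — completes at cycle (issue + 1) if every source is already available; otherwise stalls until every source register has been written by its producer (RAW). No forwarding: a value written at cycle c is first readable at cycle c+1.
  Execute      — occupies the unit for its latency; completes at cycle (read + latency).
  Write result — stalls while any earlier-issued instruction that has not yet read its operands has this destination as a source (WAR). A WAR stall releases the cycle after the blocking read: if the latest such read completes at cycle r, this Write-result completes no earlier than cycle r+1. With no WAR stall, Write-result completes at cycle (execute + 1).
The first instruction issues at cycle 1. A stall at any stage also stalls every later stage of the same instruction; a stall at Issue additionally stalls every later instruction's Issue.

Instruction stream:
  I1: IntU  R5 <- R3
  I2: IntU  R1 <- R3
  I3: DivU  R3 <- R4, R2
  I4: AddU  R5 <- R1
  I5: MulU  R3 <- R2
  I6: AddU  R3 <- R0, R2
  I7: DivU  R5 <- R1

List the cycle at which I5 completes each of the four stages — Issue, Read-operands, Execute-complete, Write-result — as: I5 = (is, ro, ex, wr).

I1  is:1  ro:2  ex:3  wr:4
I2  is:5  ro:6  ex:7  wr:8  — struct: IntU busy until I1 writes@4
I3  is:6  ro:7  ex:14  wr:15
I4  is:7  ro:9  ex:11  wr:12  — RAW R1: wait I2 write@8
I5  is:16  ro:17  ex:20  wr:21  — WAW R3: wait I3 write@15
I6  is:22  ro:23  ex:25  wr:26  — WAW R3: wait I5 write@21
I7  is:23  ro:24  ex:31  wr:32

I5 = (16, 17, 20, 21)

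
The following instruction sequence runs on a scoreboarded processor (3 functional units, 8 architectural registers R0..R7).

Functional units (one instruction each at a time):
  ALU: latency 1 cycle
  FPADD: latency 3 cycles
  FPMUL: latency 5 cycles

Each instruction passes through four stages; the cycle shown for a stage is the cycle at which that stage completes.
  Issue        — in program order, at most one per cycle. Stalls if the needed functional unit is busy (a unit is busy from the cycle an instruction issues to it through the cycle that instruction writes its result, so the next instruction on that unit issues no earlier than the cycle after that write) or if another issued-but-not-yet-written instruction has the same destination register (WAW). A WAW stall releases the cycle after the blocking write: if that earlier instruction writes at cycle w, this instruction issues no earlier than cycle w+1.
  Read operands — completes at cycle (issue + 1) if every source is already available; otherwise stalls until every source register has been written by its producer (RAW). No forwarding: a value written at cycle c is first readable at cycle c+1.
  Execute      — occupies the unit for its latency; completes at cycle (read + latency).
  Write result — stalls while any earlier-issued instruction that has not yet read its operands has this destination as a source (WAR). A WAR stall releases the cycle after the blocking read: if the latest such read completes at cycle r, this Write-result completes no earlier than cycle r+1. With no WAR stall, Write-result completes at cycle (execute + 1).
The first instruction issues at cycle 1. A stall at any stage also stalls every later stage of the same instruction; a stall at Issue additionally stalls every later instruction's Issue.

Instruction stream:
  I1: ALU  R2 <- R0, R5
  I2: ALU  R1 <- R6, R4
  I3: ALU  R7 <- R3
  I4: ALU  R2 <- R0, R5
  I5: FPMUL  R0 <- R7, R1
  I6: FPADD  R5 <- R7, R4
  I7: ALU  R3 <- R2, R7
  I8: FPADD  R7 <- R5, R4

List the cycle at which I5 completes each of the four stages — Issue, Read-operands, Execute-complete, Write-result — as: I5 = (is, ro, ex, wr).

I5 = (14, 15, 20, 21)

t=1  I1 issues→ALU
t=2  I1 reads
t=3  I1 exec-done
t=4  I1 writes R2
t=5  I2 issues→ALU
t=6  I2 reads
t=7  I2 exec-done
t=8  I2 writes R1
t=9  I3 issues→ALU
t=10  I3 reads
t=11  I3 exec-done
t=12  I3 writes R7
t=13  I4 issues→ALU
t=14  I4 reads; I5 issues→FPMUL
t=15  I4 exec-done; I5 reads; I6 issues→FPADD
t=16  I4 writes R2; I6 reads
t=17  I7 issues→ALU
t=18  I7 reads
t=19  I6 exec-done; I7 exec-done
t=20  I5 exec-done; I6 writes R5; I7 writes R3
t=21  I5 writes R0; I8 issues→FPADD
t=22  I8 reads
t=25  I8 exec-done
t=26  I8 writes R7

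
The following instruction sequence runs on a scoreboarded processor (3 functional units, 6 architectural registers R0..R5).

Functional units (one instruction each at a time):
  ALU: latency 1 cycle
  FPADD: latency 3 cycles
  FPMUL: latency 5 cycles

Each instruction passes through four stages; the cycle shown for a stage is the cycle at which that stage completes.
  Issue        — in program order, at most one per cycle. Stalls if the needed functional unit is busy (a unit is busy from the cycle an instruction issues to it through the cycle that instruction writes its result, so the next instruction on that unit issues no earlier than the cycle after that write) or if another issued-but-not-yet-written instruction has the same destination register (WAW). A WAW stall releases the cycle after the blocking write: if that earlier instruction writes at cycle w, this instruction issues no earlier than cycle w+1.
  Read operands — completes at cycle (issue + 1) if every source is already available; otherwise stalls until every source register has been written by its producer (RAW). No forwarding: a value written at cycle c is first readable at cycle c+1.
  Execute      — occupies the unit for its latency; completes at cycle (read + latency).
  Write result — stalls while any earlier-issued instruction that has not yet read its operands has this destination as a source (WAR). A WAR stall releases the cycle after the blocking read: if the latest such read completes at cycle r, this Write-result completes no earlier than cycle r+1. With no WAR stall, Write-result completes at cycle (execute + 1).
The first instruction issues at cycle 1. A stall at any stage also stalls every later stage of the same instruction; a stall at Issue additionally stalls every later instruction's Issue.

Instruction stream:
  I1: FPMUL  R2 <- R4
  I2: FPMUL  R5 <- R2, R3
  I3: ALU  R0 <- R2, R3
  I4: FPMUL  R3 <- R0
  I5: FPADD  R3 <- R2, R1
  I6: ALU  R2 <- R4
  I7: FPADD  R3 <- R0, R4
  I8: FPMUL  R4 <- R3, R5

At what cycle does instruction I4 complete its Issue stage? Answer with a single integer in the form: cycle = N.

1) issue 1, read 2, done 7, write 8
2) issue 9, read 10, done 15, write 16  <struct: FPMUL busy until I1 writes@8>
3) issue 10, read 11, done 12, write 13
4) issue 17, read 18, done 23, write 24  <struct: FPMUL busy until I2 writes@16>
5) issue 25, read 26, done 29, write 30  <WAW R3: wait I4 write@24>
6) issue 26, read 27, done 28, write 29
7) issue 31, read 32, done 35, write 36  <struct: FPADD busy until I5 writes@30>
8) issue 32, read 37, done 42, write 43  <RAW R3: wait I7 write@36>

cycle = 17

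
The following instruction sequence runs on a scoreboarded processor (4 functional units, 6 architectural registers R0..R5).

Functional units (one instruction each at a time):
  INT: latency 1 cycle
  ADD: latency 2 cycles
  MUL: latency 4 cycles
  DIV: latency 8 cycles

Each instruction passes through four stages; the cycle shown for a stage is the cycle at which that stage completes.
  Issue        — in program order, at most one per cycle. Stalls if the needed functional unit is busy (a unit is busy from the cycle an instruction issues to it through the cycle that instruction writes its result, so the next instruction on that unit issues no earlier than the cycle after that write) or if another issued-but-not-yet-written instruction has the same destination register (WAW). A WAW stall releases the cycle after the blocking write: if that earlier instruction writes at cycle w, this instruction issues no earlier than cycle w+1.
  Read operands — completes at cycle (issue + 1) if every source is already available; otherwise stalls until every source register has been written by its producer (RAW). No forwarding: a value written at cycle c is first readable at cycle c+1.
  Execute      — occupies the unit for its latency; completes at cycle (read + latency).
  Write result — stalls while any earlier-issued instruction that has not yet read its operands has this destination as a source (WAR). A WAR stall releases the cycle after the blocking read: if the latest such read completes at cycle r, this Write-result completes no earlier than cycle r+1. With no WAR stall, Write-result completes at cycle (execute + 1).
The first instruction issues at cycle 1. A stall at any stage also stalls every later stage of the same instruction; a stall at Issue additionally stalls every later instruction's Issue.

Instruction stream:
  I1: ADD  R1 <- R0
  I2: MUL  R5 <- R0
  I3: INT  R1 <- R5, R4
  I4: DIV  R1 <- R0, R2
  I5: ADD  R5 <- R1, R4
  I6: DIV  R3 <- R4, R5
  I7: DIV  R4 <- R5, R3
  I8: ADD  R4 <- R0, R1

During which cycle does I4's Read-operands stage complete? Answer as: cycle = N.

cycle = 13

1) issue 1, read 2, done 4, write 5
2) issue 2, read 3, done 7, write 8
3) issue 6, read 9, done 10, write 11  <WAW R1: wait I1 write@5 / RAW R5: wait I2 write@8>
4) issue 12, read 13, done 21, write 22  <WAW R1: wait I3 write@11>
5) issue 13, read 23, done 25, write 26  <RAW R1: wait I4 write@22>
6) issue 23, read 27, done 35, write 36  <struct: DIV busy until I4 writes@22 / RAW R5: wait I5 write@26>
7) issue 37, read 38, done 46, write 47  <struct: DIV busy until I6 writes@36>
8) issue 48, read 49, done 51, write 52  <WAW R4: wait I7 write@47>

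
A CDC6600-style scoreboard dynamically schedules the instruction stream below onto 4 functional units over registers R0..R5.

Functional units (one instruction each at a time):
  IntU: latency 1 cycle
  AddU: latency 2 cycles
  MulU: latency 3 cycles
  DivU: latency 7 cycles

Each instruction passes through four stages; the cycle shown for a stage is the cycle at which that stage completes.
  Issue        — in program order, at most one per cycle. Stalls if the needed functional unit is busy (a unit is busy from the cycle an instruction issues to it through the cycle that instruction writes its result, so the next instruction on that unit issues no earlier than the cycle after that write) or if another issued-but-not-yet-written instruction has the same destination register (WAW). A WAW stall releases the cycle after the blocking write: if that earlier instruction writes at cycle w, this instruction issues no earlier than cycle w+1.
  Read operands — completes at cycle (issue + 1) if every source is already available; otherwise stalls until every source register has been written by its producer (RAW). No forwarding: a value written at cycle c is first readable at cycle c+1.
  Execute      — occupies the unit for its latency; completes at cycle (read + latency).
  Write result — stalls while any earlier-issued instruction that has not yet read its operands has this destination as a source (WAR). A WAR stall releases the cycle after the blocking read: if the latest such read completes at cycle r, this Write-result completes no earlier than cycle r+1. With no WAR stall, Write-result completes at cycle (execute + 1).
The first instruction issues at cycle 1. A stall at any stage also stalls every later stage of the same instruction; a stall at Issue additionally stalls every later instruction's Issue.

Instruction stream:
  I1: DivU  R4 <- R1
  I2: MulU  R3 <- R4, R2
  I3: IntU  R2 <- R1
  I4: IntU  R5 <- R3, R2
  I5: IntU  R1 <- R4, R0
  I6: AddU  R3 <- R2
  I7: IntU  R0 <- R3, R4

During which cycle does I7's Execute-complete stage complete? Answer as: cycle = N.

I1  is:1  ro:2  ex:9  wr:10
I2  is:2  ro:11  ex:14  wr:15  — RAW R4: wait I1 write@10
I3  is:3  ro:4  ex:5  wr:12  — WAR R2: wait I2 read@11
I4  is:13  ro:16  ex:17  wr:18  — struct: IntU busy until I3 writes@12, RAW R3: wait I2 write@15
I5  is:19  ro:20  ex:21  wr:22  — struct: IntU busy until I4 writes@18
I6  is:20  ro:21  ex:23  wr:24
I7  is:23  ro:25  ex:26  wr:27  — struct: IntU busy until I5 writes@22, RAW R3: wait I6 write@24

cycle = 26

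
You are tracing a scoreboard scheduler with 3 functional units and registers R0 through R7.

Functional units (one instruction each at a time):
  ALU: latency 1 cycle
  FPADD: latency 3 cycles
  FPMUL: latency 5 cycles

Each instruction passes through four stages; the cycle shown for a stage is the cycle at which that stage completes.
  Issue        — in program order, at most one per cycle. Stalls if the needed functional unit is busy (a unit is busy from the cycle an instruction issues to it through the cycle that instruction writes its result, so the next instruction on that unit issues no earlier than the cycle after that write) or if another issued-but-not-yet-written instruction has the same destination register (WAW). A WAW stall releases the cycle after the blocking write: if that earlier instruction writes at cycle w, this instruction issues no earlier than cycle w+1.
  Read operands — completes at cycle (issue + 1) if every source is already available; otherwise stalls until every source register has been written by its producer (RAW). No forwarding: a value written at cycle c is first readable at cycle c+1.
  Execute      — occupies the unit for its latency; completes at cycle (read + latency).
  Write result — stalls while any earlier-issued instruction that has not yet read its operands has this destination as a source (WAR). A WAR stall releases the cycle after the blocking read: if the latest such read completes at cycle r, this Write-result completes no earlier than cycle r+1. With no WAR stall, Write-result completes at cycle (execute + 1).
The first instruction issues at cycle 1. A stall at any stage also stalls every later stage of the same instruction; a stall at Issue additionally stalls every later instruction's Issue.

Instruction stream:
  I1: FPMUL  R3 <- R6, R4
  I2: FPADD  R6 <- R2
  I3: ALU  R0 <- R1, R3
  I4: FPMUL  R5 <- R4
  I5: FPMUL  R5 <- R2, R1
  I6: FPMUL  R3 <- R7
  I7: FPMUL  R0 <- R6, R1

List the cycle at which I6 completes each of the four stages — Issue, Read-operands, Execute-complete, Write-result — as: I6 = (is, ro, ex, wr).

c1: I1 dispatched to FPMUL
c2: I1 operands ready; I2 dispatched to FPADD
c3: I2 operands ready; I3 dispatched to ALU
c6: I2 complete
c7: I1 complete; R6←I2
c8: R3←I1
c9: I3 operands ready; I4 dispatched to FPMUL
c10: I3 complete; I4 operands ready
c11: R0←I3
c15: I4 complete
c16: R5←I4
c17: I5 dispatched to FPMUL
c18: I5 operands ready
c23: I5 complete
c24: R5←I5
c25: I6 dispatched to FPMUL
c26: I6 operands ready
c31: I6 complete
c32: R3←I6
c33: I7 dispatched to FPMUL
c34: I7 operands ready
c39: I7 complete
c40: R0←I7

I6 = (25, 26, 31, 32)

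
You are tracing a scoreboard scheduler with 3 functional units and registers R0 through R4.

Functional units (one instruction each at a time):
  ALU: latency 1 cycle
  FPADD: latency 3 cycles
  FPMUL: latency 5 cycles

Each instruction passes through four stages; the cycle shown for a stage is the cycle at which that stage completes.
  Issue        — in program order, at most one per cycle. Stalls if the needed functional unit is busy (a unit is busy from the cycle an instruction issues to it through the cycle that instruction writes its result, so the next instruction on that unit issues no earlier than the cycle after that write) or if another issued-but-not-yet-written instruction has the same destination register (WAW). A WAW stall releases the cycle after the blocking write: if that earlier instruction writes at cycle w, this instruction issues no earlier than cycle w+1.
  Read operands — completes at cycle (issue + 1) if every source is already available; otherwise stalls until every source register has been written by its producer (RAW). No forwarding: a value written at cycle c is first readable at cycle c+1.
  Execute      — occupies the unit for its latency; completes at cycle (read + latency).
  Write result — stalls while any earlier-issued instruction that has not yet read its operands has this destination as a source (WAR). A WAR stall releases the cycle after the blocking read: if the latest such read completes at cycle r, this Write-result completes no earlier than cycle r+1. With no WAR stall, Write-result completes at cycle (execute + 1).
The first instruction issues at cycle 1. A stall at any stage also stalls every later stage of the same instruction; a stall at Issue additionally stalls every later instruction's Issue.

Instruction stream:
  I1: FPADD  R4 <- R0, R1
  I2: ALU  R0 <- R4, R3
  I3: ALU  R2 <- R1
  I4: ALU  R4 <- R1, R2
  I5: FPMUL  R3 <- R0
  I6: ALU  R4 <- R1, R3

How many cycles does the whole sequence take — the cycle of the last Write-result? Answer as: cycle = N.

cycle = 25

cycle 1: issue I1 (FPADD)
cycle 2: I1 read-ops · issue I2 (ALU)
cycle 5: I1 finished on FPADD
cycle 6: I1→R4
cycle 7: I2 read-ops
cycle 8: I2 finished on ALU
cycle 9: I2→R0
cycle 10: issue I3 (ALU)
cycle 11: I3 read-ops
cycle 12: I3 finished on ALU
cycle 13: I3→R2
cycle 14: issue I4 (ALU)
cycle 15: I4 read-ops · issue I5 (FPMUL)
cycle 16: I4 finished on ALU · I5 read-ops
cycle 17: I4→R4
cycle 18: issue I6 (ALU)
cycle 21: I5 finished on FPMUL
cycle 22: I5→R3
cycle 23: I6 read-ops
cycle 24: I6 finished on ALU
cycle 25: I6→R4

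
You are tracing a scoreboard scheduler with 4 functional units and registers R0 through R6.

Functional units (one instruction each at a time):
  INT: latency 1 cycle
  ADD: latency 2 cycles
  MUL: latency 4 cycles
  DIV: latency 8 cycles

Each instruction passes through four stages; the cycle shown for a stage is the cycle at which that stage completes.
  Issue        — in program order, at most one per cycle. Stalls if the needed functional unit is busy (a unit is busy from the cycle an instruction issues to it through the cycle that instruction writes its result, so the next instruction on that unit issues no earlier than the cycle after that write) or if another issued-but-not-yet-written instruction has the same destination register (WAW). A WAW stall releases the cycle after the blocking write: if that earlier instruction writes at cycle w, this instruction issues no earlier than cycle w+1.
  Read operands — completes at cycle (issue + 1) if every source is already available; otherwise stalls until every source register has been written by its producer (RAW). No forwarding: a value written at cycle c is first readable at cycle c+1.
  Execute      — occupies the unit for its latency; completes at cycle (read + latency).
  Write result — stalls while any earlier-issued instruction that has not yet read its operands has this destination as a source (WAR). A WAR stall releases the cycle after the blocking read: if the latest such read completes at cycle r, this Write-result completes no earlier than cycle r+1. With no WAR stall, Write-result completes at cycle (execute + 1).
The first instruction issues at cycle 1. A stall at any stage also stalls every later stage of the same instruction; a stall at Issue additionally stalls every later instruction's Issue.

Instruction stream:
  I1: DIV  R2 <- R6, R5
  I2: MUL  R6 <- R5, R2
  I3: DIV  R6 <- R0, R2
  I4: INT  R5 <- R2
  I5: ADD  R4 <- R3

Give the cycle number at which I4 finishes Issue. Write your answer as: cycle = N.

I1: IS=1 RO=2 EX=10 WR=11
I2: IS=2 RO=12 EX=16 WR=17  [RAW R2: wait I1 write@11]
I3: IS=18 RO=19 EX=27 WR=28  [WAW R6: wait I2 write@17]
I4: IS=19 RO=20 EX=21 WR=22
I5: IS=20 RO=21 EX=23 WR=24

cycle = 19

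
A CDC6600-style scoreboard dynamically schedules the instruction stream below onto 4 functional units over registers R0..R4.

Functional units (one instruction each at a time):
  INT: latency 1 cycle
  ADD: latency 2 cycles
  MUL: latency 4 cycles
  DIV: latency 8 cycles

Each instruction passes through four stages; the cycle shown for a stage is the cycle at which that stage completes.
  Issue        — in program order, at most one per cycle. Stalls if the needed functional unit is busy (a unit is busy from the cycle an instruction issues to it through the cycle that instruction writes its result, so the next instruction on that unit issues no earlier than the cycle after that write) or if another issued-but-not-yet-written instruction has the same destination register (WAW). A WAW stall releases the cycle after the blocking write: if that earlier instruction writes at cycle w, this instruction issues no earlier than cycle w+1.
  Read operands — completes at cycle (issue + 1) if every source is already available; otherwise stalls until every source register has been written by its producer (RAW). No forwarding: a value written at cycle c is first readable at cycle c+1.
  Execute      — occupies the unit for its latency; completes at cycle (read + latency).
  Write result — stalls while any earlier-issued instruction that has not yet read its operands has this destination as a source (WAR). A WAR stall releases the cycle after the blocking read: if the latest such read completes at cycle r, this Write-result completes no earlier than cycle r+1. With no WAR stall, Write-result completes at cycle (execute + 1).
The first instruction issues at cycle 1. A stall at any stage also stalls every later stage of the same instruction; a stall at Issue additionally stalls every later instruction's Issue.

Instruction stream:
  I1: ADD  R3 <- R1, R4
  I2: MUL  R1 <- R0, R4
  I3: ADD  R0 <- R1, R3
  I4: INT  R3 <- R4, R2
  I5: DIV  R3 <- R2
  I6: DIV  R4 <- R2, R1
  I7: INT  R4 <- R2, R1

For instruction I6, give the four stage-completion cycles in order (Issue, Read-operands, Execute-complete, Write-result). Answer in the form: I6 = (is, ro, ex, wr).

[I1] 1/2/4/5
[I2] 2/3/7/8
[I3] 6/9/11/12  (struct: ADD busy until I1 writes@5; RAW R1: wait I2 write@8)
[I4] 7/8/9/10
[I5] 11/12/20/21  (WAW R3: wait I4 write@10)
[I6] 22/23/31/32  (struct: DIV busy until I5 writes@21)
[I7] 33/34/35/36  (WAW R4: wait I6 write@32)

I6 = (22, 23, 31, 32)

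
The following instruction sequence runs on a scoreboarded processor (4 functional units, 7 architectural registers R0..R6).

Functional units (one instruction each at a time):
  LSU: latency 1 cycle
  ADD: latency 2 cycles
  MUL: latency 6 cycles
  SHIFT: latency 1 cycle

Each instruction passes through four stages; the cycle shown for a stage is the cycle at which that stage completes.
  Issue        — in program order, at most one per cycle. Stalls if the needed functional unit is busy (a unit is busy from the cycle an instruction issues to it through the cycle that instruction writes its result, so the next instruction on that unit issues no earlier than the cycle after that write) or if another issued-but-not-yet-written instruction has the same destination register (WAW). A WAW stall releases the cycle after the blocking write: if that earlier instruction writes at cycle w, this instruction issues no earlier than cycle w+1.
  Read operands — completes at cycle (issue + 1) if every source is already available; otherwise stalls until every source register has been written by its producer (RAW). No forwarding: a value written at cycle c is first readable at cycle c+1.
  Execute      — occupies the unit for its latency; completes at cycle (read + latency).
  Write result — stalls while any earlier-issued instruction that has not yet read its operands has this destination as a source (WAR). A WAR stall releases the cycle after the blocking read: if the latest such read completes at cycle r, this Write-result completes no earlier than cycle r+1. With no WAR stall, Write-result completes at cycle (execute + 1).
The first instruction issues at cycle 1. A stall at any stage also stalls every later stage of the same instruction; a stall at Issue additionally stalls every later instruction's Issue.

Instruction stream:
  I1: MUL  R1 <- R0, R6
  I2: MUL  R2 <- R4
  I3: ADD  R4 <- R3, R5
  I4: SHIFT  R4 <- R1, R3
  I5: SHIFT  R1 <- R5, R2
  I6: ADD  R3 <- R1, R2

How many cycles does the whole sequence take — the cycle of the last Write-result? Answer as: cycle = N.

cycle = 27

[1] issue I1 (MUL)
[2] I1 read-ops
[8] I1 finished on MUL
[9] I1→R1
[10] issue I2 (MUL)
[11] I2 read-ops, issue I3 (ADD)
[12] I3 read-ops
[14] I3 finished on ADD
[15] I3→R4
[16] issue I4 (SHIFT)
[17] I2 finished on MUL, I4 read-ops
[18] I2→R2, I4 finished on SHIFT
[19] I4→R4
[20] issue I5 (SHIFT)
[21] I5 read-ops, issue I6 (ADD)
[22] I5 finished on SHIFT
[23] I5→R1
[24] I6 read-ops
[26] I6 finished on ADD
[27] I6→R3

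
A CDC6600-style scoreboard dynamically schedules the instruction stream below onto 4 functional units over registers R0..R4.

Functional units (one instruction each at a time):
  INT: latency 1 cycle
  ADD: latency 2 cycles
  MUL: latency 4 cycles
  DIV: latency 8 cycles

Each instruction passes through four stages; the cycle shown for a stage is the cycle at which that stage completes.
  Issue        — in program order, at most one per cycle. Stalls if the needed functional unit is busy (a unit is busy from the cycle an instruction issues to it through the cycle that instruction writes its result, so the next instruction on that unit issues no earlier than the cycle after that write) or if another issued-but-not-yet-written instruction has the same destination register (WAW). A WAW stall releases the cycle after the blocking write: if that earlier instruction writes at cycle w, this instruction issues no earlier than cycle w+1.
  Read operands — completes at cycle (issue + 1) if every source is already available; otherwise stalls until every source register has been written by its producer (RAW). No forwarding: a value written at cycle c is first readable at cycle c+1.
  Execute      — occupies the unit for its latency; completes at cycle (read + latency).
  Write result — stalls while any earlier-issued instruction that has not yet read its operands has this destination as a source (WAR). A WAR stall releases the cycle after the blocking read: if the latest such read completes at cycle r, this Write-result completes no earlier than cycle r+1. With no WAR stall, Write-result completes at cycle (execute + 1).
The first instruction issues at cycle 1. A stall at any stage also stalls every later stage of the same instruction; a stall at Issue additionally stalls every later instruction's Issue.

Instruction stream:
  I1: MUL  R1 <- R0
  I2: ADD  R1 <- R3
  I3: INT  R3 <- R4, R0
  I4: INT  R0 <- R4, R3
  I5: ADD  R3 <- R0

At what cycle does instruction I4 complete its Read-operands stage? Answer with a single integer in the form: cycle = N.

cycle = 14

[I1] 1/2/6/7
[I2] 8/9/11/12  (WAW R1: wait I1 write@7)
[I3] 9/10/11/12
[I4] 13/14/15/16  (struct: INT busy until I3 writes@12)
[I5] 14/17/19/20  (RAW R0: wait I4 write@16)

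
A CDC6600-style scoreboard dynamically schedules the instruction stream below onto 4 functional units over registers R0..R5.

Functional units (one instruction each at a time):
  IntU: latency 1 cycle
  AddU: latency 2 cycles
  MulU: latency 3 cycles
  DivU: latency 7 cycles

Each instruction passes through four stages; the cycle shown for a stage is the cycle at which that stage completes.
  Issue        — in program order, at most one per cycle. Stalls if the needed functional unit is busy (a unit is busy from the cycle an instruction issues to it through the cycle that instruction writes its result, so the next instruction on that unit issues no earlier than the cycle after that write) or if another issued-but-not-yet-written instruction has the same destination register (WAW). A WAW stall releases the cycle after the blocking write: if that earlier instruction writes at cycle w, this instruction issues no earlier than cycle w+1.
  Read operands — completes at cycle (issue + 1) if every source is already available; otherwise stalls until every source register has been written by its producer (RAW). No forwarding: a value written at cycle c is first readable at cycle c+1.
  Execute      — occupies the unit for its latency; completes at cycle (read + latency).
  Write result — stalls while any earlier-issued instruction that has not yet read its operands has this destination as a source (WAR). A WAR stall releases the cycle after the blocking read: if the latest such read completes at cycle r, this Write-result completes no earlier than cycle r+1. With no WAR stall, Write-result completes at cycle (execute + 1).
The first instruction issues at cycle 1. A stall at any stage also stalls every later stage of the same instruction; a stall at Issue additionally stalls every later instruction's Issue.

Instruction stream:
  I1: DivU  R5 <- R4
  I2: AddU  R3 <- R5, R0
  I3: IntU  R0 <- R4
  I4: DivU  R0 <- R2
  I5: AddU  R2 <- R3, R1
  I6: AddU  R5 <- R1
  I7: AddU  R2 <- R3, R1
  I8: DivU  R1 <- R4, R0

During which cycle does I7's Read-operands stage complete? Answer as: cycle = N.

cycle = 26

t=1  issue I1 (DivU)
t=2  I1 read-ops | issue I2 (AddU)
t=3  issue I3 (IntU)
t=4  I3 read-ops
t=5  I3 finished on IntU
t=9  I1 finished on DivU
t=10  I1→R5
t=11  I2 read-ops
t=12  I3→R0
t=13  I2 finished on AddU | issue I4 (DivU)
t=14  I2→R3 | I4 read-ops
t=15  issue I5 (AddU)
t=16  I5 read-ops
t=18  I5 finished on AddU
t=19  I5→R2
t=20  issue I6 (AddU)
t=21  I4 finished on DivU | I6 read-ops
t=22  I4→R0
t=23  I6 finished on AddU
t=24  I6→R5
t=25  issue I7 (AddU)
t=26  I7 read-ops | issue I8 (DivU)
t=27  I8 read-ops
t=28  I7 finished on AddU
t=29  I7→R2
t=34  I8 finished on DivU
t=35  I8→R1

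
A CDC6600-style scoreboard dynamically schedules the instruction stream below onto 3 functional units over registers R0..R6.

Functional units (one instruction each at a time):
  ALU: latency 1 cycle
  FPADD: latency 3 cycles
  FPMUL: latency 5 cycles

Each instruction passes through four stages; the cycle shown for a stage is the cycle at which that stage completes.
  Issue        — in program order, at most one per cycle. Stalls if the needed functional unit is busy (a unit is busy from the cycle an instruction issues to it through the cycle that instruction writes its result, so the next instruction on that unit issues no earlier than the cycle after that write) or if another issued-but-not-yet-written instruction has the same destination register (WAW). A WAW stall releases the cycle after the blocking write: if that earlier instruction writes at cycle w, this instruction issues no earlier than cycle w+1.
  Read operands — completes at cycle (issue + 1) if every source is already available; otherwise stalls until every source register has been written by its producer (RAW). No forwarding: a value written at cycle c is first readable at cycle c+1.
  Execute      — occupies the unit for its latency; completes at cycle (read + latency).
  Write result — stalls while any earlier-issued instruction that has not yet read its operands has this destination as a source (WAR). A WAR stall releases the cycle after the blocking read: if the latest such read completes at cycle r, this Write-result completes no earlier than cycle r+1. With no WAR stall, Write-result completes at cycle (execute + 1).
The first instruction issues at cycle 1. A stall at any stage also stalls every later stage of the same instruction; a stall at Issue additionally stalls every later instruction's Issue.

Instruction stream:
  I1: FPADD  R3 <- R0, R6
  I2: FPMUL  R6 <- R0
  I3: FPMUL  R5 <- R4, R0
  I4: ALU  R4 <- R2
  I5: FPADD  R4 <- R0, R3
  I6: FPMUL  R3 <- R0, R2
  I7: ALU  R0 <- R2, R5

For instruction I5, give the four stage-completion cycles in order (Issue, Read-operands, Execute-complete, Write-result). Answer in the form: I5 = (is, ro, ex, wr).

c1: issue I1 (FPADD)
c2: I1 read-ops · issue I2 (FPMUL)
c3: I2 read-ops
c5: I1 finished on FPADD
c6: I1→R3
c8: I2 finished on FPMUL
c9: I2→R6
c10: issue I3 (FPMUL)
c11: I3 read-ops · issue I4 (ALU)
c12: I4 read-ops
c13: I4 finished on ALU
c14: I4→R4
c15: issue I5 (FPADD)
c16: I3 finished on FPMUL · I5 read-ops
c17: I3→R5
c18: issue I6 (FPMUL)
c19: I5 finished on FPADD · I6 read-ops · issue I7 (ALU)
c20: I5→R4 · I7 read-ops
c21: I7 finished on ALU
c22: I7→R0
c24: I6 finished on FPMUL
c25: I6→R3

I5 = (15, 16, 19, 20)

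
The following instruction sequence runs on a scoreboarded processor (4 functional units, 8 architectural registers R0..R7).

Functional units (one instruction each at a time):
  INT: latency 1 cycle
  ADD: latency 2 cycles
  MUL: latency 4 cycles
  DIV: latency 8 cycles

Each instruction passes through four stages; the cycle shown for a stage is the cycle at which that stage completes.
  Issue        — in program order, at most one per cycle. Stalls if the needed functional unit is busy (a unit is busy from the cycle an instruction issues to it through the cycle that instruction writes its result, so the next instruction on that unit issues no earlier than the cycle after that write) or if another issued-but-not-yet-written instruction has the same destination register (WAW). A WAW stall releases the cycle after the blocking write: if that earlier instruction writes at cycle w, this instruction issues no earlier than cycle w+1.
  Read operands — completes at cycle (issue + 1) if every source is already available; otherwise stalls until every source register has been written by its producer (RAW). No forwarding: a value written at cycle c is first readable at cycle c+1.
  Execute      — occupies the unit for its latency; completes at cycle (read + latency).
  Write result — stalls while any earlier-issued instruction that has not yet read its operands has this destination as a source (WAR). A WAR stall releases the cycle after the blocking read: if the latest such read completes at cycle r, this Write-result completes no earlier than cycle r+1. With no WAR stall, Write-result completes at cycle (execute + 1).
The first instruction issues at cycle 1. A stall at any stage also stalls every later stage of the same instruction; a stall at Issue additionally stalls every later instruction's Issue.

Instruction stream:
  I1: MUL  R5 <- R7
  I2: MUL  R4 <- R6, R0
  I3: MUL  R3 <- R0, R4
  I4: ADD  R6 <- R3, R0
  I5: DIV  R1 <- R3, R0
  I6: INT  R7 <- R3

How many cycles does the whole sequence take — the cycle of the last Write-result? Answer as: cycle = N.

I1: IS=1 RO=2 EX=6 WR=7
I2: IS=8 RO=9 EX=13 WR=14  [struct: MUL busy until I1 writes@7]
I3: IS=15 RO=16 EX=20 WR=21  [struct: MUL busy until I2 writes@14]
I4: IS=16 RO=22 EX=24 WR=25  [RAW R3: wait I3 write@21]
I5: IS=17 RO=22 EX=30 WR=31  [RAW R3: wait I3 write@21]
I6: IS=18 RO=22 EX=23 WR=24  [RAW R3: wait I3 write@21]

cycle = 31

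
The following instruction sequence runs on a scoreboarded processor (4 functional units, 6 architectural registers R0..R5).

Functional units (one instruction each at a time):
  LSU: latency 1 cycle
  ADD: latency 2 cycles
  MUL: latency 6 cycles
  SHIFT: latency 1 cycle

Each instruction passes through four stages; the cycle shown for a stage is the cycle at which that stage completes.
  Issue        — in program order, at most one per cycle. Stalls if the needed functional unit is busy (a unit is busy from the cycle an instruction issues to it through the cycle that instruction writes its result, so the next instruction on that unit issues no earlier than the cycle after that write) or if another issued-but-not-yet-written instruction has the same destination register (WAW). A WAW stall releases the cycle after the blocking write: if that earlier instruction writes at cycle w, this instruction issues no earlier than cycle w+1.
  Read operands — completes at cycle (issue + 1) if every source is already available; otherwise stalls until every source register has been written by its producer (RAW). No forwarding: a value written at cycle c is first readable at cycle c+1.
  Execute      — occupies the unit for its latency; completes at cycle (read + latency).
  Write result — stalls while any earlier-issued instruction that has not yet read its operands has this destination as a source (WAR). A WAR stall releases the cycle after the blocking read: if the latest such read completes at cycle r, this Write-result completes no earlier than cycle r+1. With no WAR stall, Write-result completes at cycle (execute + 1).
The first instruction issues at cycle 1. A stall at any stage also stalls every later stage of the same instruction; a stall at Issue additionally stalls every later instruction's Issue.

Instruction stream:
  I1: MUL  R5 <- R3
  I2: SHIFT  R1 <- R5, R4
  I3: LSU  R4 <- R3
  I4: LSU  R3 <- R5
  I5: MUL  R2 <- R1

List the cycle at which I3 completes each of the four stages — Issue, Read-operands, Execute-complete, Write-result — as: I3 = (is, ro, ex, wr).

I3 = (3, 4, 5, 11)

  I1 | 1 | 2 | 8 | 9
  I2 | 2 | 10 | 11 | 12   RAW R5: wait I1 write@9
  I3 | 3 | 4 | 5 | 11   WAR R4: wait I2 read@10
  I4 | 12 | 13 | 14 | 15   struct: LSU busy until I3 writes@11
  I5 | 13 | 14 | 20 | 21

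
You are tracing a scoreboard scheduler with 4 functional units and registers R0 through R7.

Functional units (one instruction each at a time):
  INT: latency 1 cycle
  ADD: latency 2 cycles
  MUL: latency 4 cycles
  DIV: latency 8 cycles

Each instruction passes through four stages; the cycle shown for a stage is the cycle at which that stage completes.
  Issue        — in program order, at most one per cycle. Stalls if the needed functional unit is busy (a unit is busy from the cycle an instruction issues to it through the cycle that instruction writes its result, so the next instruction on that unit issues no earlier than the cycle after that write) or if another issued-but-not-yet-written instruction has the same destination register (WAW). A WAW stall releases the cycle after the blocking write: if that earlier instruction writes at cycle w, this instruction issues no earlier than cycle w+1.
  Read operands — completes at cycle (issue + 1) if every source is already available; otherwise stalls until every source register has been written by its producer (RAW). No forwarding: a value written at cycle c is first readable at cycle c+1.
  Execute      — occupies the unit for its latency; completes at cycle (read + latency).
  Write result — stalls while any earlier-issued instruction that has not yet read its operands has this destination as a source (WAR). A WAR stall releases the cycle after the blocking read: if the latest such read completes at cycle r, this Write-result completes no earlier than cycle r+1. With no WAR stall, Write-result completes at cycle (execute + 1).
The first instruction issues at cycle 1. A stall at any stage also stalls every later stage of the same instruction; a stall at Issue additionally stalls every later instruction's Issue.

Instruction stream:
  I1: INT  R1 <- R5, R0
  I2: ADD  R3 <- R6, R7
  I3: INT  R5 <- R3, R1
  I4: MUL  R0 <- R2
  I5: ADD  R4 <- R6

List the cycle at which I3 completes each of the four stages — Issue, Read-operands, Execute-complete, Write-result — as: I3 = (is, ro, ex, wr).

  I1 | 1 | 2 | 3 | 4
  I2 | 2 | 3 | 5 | 6
  I3 | 5 | 7 | 8 | 9   struct: INT busy until I1 writes@4 · RAW R3: wait I2 write@6
  I4 | 6 | 7 | 11 | 12
  I5 | 7 | 8 | 10 | 11

I3 = (5, 7, 8, 9)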